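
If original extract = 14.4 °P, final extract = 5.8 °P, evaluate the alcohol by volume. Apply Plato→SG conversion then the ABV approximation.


SG = 259/(259 − P);  ABV = (OG − FG)·131.25
OG = 259/(259 − 14.4) = 1.0589
FG = 259/(259 − 5.8) = 1.0229
ABV = (1.0589 − 1.0229)·131.25

4.7204 % ABV


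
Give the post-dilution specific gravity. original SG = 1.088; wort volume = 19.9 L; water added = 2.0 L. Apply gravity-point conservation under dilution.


SG_new = 1 + (SG_old − 1)·V_old/(V_old + V_water)
pts = (1.088 − 1)·1000·19.9/(19.9 + 2.0) = 79.9635
SG_new = 1 + 79.9635/1000

1.0800


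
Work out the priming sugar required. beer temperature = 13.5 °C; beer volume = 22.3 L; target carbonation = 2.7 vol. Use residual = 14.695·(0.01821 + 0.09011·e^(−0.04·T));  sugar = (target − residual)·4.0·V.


residual = 14.695·(0.01821 + 0.09011·e^(−0.04·13.5)) = 1.0393
sugar = (2.7 − 1.0393)·4.0·22.3

148.1388 g


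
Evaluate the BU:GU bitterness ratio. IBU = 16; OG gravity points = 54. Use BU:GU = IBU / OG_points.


BU:GU = 16 / 54

0.2963


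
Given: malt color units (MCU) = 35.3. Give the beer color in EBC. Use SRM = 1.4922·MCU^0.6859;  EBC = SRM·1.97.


SRM = 1.4922·35.3^0.6859 = 17.1967
EBC = 17.1967·1.97

33.8775 EBC


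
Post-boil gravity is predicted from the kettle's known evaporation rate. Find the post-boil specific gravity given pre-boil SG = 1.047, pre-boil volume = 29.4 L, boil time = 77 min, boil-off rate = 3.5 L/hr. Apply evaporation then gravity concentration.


V_post = V_pre − rate·(t/60);  SG_post = 1 + (SG_pre−1)·V_pre/V_post
V_post = 29.4 − 3.5·(77/60) = 24.9083
SG_post = 1 + (1.047 − 1)·29.4/24.9083

1.0555


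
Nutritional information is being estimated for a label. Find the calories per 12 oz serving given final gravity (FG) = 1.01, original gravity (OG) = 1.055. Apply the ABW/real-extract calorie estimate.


ABW = (OG−FG)·131.25·0.79/FG;  °P = 259 − 259/SG (for OG→OE and FG→AE);  RE = 0.1808·OE + 0.8192·AE;  Cal = (6.9·ABW + 4·(RE−0.1))·FG·3.55
ABW = (1.055 − 1.01)·131.25·0.79/1.01 = 4.6197
OE = 259 − 259/1.055 = 13.5024 °P
AE = 259 − 259/1.01 = 2.5644 °P
RE = 0.1808·13.5024 + 0.8192·2.5644 = 4.5419 °P
Cal = (6.9·4.6197 + 4·(4.5419−0.1))·1.01·3.55

177.9986 kcal


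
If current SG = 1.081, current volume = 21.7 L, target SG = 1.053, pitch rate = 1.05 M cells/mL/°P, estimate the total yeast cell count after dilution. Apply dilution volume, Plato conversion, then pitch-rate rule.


V_w = V·((SG_c−1)/(SG_t−1)−1);  °P = 259 − 259/SG_t;  cells = rate·(V+V_w)·°P
V_w = 21.7·((1.081−1)/(1.053−1)−1) = 11.4642
V_final = 21.7 + 11.4642 = 33.1642
°P = 259 − 259/1.053 = 13.0361
cells = 1.05·33.1642·13.0361

453.9473 billion cells


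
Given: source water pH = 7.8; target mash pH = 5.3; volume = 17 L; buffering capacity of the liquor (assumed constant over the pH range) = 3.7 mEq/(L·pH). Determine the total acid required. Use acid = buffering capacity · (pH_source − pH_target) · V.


acid = 3.7 · (7.8 − 5.3) · 17

157.2500 mEq


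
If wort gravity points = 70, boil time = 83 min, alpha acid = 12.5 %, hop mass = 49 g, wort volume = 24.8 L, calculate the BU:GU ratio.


U = 1.65·0.000125^(GP/1000)·(1−e^(−0.04t))/4.15;  IBU = (α/100)·m·U·1000/V;  BU:GU = IBU/GP
U = 1.65·0.000125^(70/1000)·(1−e^(−0.04·83))/4.15 = 0.2043
IBU = (12.5/100)·49·0.2043·1000/24.8 = 50.4524
BU:GU = 50.4524/70

0.7207


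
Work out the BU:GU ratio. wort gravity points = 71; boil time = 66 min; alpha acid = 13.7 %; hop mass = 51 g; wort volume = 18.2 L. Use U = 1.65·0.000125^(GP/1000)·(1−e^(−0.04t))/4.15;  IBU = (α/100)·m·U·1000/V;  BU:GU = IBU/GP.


U = 1.65·0.000125^(71/1000)·(1−e^(−0.04·66))/4.15 = 0.1951
IBU = (13.7/100)·51·0.1951·1000/18.2 = 74.8829
BU:GU = 74.8829/71

1.0547


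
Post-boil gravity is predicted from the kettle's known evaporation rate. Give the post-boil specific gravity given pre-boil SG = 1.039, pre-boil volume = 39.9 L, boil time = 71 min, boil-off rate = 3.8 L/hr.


V_post = V_pre − rate·(t/60);  SG_post = 1 + (SG_pre−1)·V_pre/V_post
V_post = 39.9 − 3.8·(71/60) = 35.4033
SG_post = 1 + (1.039 − 1)·39.9/35.4033

1.0440


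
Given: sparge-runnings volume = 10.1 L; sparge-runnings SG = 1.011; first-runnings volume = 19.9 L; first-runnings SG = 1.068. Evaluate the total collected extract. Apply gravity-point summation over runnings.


total = Σ (SG_i − 1)·1000·V_i
first = (1.068 − 1)·1000·19.9 = 1353.2000
sparge = (1.011 − 1)·1000·10.1 = 111.1000
total = 1353.2000 + 111.1000

1464.3000 gravity·L


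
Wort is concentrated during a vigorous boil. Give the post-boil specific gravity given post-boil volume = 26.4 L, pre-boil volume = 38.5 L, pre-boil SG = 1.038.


SG_post = 1 + (SG_pre − 1)·V_pre/V_post
pts_pre = (1.038 − 1)·1000 = 38.0000
pts_post = 38.0000·38.5/26.4 = 55.4167
SG_post = 1 + 55.4167/1000

1.0554


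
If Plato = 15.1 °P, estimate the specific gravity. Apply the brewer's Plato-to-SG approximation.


SG = 259/(259 − P)
SG = 259/(259 − 15.1)

1.0619


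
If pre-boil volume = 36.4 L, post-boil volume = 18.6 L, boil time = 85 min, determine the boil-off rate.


rate = (V_pre − V_post) / (t_min/60)
rate = (36.4 − 18.6) / (85/60)

12.5647 L/hr


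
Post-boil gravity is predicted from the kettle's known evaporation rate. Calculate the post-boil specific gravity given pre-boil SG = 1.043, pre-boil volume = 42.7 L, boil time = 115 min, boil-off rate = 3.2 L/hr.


V_post = V_pre − rate·(t/60);  SG_post = 1 + (SG_pre−1)·V_pre/V_post
V_post = 42.7 − 3.2·(115/60) = 36.5667
SG_post = 1 + (1.043 − 1)·42.7/36.5667

1.0502


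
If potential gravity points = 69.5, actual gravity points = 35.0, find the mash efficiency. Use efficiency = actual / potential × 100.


efficiency = 35.0 / 69.5 × 100

50.3597 %


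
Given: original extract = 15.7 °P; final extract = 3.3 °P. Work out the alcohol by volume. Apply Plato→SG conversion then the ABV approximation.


SG = 259/(259 − P);  ABV = (OG − FG)·131.25
OG = 259/(259 − 15.7) = 1.0645
FG = 259/(259 − 3.3) = 1.0129
ABV = (1.0645 − 1.0129)·131.25

6.7756 % ABV


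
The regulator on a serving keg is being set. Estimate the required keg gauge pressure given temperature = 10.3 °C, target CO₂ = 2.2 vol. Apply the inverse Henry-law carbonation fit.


psi = vols/(0.01821 + 0.09011·e^(−0.04·T)) − 14.695
psi = 2.2/(0.01821 + 0.09011·e^(−0.04·10.3)) − 14.695

13.5492 psi


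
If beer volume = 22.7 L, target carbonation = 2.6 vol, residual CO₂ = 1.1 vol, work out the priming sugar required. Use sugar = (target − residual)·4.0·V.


sugar = (2.6 − 1.1)·4.0·22.7

136.2000 g


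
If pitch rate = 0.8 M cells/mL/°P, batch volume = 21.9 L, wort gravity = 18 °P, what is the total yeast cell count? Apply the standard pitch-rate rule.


cells (billions) = rate · V_L · °P
cells = 0.8 · 21.9 · 18

315.3600 billion cells


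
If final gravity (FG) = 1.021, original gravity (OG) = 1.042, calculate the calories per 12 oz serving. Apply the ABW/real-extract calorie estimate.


ABW = (OG−FG)·131.25·0.79/FG;  °P = 259 − 259/SG (for OG→OE and FG→AE);  RE = 0.1808·OE + 0.8192·AE;  Cal = (6.9·ABW + 4·(RE−0.1))·FG·3.55
ABW = (1.042 − 1.021)·131.25·0.79/1.021 = 2.1327
OE = 259 − 259/1.042 = 10.4395 °P
AE = 259 − 259/1.021 = 5.3271 °P
RE = 0.1808·10.4395 + 0.8192·5.3271 = 6.2515 °P
Cal = (6.9·2.1327 + 4·(6.2515−0.1))·1.021·3.55

142.5213 kcal


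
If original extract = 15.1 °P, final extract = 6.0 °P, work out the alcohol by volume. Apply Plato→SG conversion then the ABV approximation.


SG = 259/(259 − P);  ABV = (OG − FG)·131.25
OG = 259/(259 − 15.1) = 1.0619
FG = 259/(259 − 6.0) = 1.0237
ABV = (1.0619 − 1.0237)·131.25

5.0131 % ABV


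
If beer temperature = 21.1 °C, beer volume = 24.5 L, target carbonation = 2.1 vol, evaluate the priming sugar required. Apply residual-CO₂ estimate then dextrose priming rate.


residual = 14.695·(0.01821 + 0.09011·e^(−0.04·T));  sugar = (target − residual)·4.0·V
residual = 14.695·(0.01821 + 0.09011·e^(−0.04·21.1)) = 0.8370
sugar = (2.1 − 0.8370)·4.0·24.5

123.7769 g


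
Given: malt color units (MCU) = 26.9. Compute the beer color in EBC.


SRM = 1.4922·MCU^0.6859;  EBC = SRM·1.97
SRM = 1.4922·26.9^0.6859 = 14.2723
EBC = 14.2723·1.97

28.1164 EBC


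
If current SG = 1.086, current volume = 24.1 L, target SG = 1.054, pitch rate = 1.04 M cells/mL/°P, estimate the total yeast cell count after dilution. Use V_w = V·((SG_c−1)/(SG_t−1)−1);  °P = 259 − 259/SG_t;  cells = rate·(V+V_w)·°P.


V_w = 24.1·((1.086−1)/(1.054−1)−1) = 14.2815
V_final = 24.1 + 14.2815 = 38.3815
°P = 259 − 259/1.054 = 13.2694
cells = 1.04·38.3815·13.2694

529.6732 billion cells


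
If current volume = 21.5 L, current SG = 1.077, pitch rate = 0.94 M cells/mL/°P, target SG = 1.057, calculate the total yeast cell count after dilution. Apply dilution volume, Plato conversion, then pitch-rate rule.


V_w = V·((SG_c−1)/(SG_t−1)−1);  °P = 259 − 259/SG_t;  cells = rate·(V+V_w)·°P
V_w = 21.5·((1.077−1)/(1.057−1)−1) = 7.5439
V_final = 21.5 + 7.5439 = 29.0439
°P = 259 − 259/1.057 = 13.9669
cells = 0.94·29.0439·13.9669

381.3132 billion cells


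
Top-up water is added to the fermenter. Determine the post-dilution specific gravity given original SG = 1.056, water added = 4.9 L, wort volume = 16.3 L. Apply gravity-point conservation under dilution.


SG_new = 1 + (SG_old − 1)·V_old/(V_old + V_water)
pts = (1.056 − 1)·1000·16.3/(16.3 + 4.9) = 43.0566
SG_new = 1 + 43.0566/1000

1.0431


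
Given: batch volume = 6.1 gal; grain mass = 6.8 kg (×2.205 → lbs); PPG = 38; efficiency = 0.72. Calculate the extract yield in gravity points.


points = lbs × PPG × eff / vol
lbs = 6.8 × 2.205 = 14.9940
points = 14.9940 × 38 × 0.72 / 6.1

67.2518 points


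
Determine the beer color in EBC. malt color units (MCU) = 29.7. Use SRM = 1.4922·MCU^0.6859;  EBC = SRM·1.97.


SRM = 1.4922·29.7^0.6859 = 15.2753
EBC = 15.2753·1.97

30.0924 EBC


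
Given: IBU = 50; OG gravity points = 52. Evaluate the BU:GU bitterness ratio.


BU:GU = IBU / OG_points
BU:GU = 50 / 52

0.9615


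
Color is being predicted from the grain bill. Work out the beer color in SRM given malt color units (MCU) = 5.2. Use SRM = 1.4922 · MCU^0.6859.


SRM = 1.4922 · 5.2^0.6859

4.6231 SRM


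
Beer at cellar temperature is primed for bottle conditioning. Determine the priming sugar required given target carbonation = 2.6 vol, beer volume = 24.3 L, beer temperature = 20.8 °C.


residual = 14.695·(0.01821 + 0.09011·e^(−0.04·T));  sugar = (target − residual)·4.0·V
residual = 14.695·(0.01821 + 0.09011·e^(−0.04·20.8)) = 0.8438
sugar = (2.6 − 0.8438)·4.0·24.3

170.6983 g


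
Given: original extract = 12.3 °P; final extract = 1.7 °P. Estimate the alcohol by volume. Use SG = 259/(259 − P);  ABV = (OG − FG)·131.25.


OG = 259/(259 − 12.3) = 1.0499
FG = 259/(259 − 1.7) = 1.0066
ABV = (1.0499 − 1.0066)·131.25

5.6767 % ABV


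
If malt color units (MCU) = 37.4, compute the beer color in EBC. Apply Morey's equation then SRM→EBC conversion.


SRM = 1.4922·MCU^0.6859;  EBC = SRM·1.97
SRM = 1.4922·37.4^0.6859 = 17.8920
EBC = 17.8920·1.97

35.2473 EBC


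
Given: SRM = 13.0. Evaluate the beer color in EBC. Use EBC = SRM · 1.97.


EBC = 13.0 · 1.97

25.6100 EBC


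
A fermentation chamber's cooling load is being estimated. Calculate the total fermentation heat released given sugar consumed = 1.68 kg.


Q = m_sugar · 590 kJ/kg
Q = 1.68 · 590

991.2000 kJ


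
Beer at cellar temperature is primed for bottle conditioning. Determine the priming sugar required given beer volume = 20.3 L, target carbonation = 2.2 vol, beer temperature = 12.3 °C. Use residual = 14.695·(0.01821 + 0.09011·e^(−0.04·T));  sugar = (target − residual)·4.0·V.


residual = 14.695·(0.01821 + 0.09011·e^(−0.04·12.3)) = 1.0772
sugar = (2.2 − 1.0772)·4.0·20.3

91.1718 g


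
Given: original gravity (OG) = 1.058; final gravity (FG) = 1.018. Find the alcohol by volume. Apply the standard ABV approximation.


ABV = (OG − FG) · 131.25
ABV = (1.058 − 1.018) · 131.25

5.2500 % ABV


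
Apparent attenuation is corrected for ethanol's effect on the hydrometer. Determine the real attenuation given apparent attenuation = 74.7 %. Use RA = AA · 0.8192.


RA = 74.7 · 0.8192

61.1942 %


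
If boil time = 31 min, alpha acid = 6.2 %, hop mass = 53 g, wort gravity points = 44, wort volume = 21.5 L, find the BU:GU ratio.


U = 1.65·0.000125^(GP/1000)·(1−e^(−0.04t))/4.15;  IBU = (α/100)·m·U·1000/V;  BU:GU = IBU/GP
U = 1.65·0.000125^(44/1000)·(1−e^(−0.04·31))/4.15 = 0.1903
IBU = (6.2/100)·53·0.1903·1000/21.5 = 29.0780
BU:GU = 29.0780/44

0.6609


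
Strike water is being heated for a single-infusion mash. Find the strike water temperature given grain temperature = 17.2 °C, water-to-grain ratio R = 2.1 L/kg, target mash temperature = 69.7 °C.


T_strike = (0.41/R)·(T_mash − T_grain) + T_mash
T_strike = (0.41/2.1)·(69.7 − 17.2) + 69.7

79.9500 °C


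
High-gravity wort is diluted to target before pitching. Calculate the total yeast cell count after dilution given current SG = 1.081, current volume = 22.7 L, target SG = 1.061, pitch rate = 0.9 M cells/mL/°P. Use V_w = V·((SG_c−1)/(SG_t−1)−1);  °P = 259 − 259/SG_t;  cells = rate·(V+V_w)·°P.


V_w = 22.7·((1.081−1)/(1.061−1)−1) = 7.4426
V_final = 22.7 + 7.4426 = 30.1426
°P = 259 − 259/1.061 = 14.8907
cells = 0.9·30.1426·14.8907

403.9594 billion cells


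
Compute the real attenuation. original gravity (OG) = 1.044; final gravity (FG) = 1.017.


AA = (OG−FG)/(OG−1)·100;  RA = AA·0.8192
AA = (1.044 − 1.017)/(1.044 − 1)·100 = 61.3636
RA = 61.3636·0.8192

50.2691 %


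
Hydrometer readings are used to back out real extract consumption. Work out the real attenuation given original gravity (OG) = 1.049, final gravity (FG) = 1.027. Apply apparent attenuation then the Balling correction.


AA = (OG−FG)/(OG−1)·100;  RA = AA·0.8192
AA = (1.049 − 1.027)/(1.049 − 1)·100 = 44.8980
RA = 44.8980·0.8192

36.7804 %


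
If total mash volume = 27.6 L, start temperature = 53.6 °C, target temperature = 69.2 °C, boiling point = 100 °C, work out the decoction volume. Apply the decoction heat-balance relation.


V_dec = V_total·(T_target − T_start)/(T_boil − T_start)
V_dec = 27.6·(69.2 − 53.6)/(100 − 53.6)

9.2793 L


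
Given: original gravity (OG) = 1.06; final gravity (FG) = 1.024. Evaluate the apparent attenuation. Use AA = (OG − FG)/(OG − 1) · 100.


AA = (1.06 − 1.024)/(1.06 − 1) · 100

60.0000 %


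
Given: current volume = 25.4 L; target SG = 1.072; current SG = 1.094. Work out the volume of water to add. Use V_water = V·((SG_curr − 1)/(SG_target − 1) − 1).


V_water = 25.4·((1.094 − 1)/(1.072 − 1) − 1)

7.7611 L


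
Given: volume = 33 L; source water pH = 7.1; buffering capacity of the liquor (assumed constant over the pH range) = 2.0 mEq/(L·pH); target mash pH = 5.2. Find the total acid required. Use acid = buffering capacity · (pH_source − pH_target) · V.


acid = 2.0 · (7.1 − 5.2) · 33

125.4000 mEq


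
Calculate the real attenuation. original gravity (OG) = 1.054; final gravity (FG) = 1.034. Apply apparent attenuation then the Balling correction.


AA = (OG−FG)/(OG−1)·100;  RA = AA·0.8192
AA = (1.054 − 1.034)/(1.054 − 1)·100 = 37.0370
RA = 37.0370·0.8192

30.3407 %


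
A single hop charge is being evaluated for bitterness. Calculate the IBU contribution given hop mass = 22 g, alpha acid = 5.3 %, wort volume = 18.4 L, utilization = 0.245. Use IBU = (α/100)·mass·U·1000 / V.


IBU = (5.3/100)·22·0.245·1000 / 18.4

15.5255 IBU


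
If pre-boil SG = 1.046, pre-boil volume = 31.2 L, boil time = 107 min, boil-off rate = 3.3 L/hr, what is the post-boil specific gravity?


V_post = V_pre − rate·(t/60);  SG_post = 1 + (SG_pre−1)·V_pre/V_post
V_post = 31.2 − 3.3·(107/60) = 25.3150
SG_post = 1 + (1.046 − 1)·31.2/25.3150

1.0567


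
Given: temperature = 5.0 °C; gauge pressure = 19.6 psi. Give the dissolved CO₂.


vols = (P + 14.695)·(0.01821 + 0.09011·e^(−0.04·T))
vols = (19.6 + 14.695)·(0.01821 + 0.09011·e^(−0.04·5.0))

3.1547 volumes


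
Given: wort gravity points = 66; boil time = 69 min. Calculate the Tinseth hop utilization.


U = 1.65·0.000125^(GP/1000) · (1 − e^(−0.04·t))/4.15
bigness = 1.65·0.000125^(66/1000) = 0.9118
boil_factor = (1 − e^(−0.04·69))/4.15 = 0.2257
U = 0.9118 · 0.2257

0.2058


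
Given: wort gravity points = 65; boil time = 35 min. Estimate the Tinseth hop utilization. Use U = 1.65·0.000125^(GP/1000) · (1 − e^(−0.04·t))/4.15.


bigness = 1.65·0.000125^(65/1000) = 0.9200
boil_factor = (1 − e^(−0.04·35))/4.15 = 0.1815
U = 0.9200 · 0.1815

0.1670


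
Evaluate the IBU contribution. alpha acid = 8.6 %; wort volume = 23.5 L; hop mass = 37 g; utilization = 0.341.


IBU = (α/100)·mass·U·1000 / V
IBU = (8.6/100)·37·0.341·1000 / 23.5

46.1729 IBU


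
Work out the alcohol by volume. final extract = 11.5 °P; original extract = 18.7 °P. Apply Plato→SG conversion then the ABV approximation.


SG = 259/(259 − P);  ABV = (OG − FG)·131.25
OG = 259/(259 − 18.7) = 1.0778
FG = 259/(259 − 11.5) = 1.0465
ABV = (1.0778 − 1.0465)·131.25

4.1153 % ABV


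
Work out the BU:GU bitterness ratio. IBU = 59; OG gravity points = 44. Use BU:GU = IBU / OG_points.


BU:GU = 59 / 44

1.3409


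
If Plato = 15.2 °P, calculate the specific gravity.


SG = 259/(259 − P)
SG = 259/(259 − 15.2)

1.0623


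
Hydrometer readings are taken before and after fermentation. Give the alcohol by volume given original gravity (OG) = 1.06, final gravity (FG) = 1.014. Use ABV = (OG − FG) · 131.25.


ABV = (1.06 − 1.014) · 131.25

6.0375 % ABV


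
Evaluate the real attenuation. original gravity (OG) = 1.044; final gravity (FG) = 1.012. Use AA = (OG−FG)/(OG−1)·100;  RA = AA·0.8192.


AA = (1.044 − 1.012)/(1.044 − 1)·100 = 72.7273
RA = 72.7273·0.8192

59.5782 %


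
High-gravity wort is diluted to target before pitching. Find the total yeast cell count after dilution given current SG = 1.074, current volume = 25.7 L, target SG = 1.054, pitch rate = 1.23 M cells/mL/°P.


V_w = V·((SG_c−1)/(SG_t−1)−1);  °P = 259 − 259/SG_t;  cells = rate·(V+V_w)·°P
V_w = 25.7·((1.074−1)/(1.054−1)−1) = 9.5185
V_final = 25.7 + 9.5185 = 35.2185
°P = 259 − 259/1.054 = 13.2694
cells = 1.23·35.2185·13.2694

574.8163 billion cells


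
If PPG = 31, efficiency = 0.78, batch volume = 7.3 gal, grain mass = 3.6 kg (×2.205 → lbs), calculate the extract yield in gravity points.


points = lbs × PPG × eff / vol
lbs = 3.6 × 2.205 = 7.9380
points = 7.9380 × 31 × 0.78 / 7.3

26.2933 points


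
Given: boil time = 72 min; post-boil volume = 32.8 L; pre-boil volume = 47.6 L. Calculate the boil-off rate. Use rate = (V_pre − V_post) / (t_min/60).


rate = (47.6 − 32.8) / (72/60)

12.3333 L/hr


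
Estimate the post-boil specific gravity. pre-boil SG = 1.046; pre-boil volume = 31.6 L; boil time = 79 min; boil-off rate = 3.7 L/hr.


V_post = V_pre − rate·(t/60);  SG_post = 1 + (SG_pre−1)·V_pre/V_post
V_post = 31.6 − 3.7·(79/60) = 26.7283
SG_post = 1 + (1.046 − 1)·31.6/26.7283

1.0544


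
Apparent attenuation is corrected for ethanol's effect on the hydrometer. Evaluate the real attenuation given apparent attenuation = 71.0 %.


RA = AA · 0.8192
RA = 71.0 · 0.8192

58.1632 %


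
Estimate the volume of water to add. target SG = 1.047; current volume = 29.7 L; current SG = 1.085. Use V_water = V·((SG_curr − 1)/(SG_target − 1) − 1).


V_water = 29.7·((1.085 − 1)/(1.047 − 1) − 1)

24.0128 L


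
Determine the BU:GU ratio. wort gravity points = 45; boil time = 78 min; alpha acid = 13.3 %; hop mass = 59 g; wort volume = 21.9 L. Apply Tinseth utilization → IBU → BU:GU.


U = 1.65·0.000125^(GP/1000)·(1−e^(−0.04t))/4.15;  IBU = (α/100)·m·U·1000/V;  BU:GU = IBU/GP
U = 1.65·0.000125^(45/1000)·(1−e^(−0.04·78))/4.15 = 0.2536
IBU = (13.3/100)·59·0.2536·1000/21.9 = 90.8747
BU:GU = 90.8747/45

2.0194


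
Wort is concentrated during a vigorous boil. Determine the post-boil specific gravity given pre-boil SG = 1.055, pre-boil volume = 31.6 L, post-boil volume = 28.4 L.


SG_post = 1 + (SG_pre − 1)·V_pre/V_post
pts_pre = (1.055 − 1)·1000 = 55.0000
pts_post = 55.0000·31.6/28.4 = 61.1972
SG_post = 1 + 61.1972/1000

1.0612


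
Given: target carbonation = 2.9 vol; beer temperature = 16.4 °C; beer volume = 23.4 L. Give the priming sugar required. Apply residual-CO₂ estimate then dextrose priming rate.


residual = 14.695·(0.01821 + 0.09011·e^(−0.04·T));  sugar = (target − residual)·4.0·V
residual = 14.695·(0.01821 + 0.09011·e^(−0.04·16.4)) = 0.9547
sugar = (2.9 − 0.9547)·4.0·23.4

182.0767 g


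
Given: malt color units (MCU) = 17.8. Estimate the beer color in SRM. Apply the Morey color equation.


SRM = 1.4922 · MCU^0.6859
SRM = 1.4922 · 17.8^0.6859

10.7520 SRM


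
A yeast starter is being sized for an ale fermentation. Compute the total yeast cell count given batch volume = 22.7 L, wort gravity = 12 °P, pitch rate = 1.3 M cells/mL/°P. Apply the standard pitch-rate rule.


cells (billions) = rate · V_L · °P
cells = 1.3 · 22.7 · 12

354.1200 billion cells


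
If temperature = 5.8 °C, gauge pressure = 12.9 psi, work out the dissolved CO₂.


vols = (P + 14.695)·(0.01821 + 0.09011·e^(−0.04·T))
vols = (12.9 + 14.695)·(0.01821 + 0.09011·e^(−0.04·5.8))

2.4742 volumes


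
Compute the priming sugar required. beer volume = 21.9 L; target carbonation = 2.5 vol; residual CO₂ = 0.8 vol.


sugar = (target − residual)·4.0·V
sugar = (2.5 − 0.8)·4.0·21.9

148.9200 g


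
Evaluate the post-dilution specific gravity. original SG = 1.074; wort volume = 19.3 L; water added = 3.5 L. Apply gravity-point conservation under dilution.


SG_new = 1 + (SG_old − 1)·V_old/(V_old + V_water)
pts = (1.074 − 1)·1000·19.3/(19.3 + 3.5) = 62.6404
SG_new = 1 + 62.6404/1000

1.0626


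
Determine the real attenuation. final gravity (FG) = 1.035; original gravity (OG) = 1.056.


AA = (OG−FG)/(OG−1)·100;  RA = AA·0.8192
AA = (1.056 − 1.035)/(1.056 − 1)·100 = 37.5000
RA = 37.5000·0.8192

30.7200 %


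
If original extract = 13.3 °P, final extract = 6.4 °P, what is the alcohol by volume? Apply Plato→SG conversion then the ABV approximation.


SG = 259/(259 − P);  ABV = (OG − FG)·131.25
OG = 259/(259 − 13.3) = 1.0541
FG = 259/(259 − 6.4) = 1.0253
ABV = (1.0541 − 1.0253)·131.25

3.7793 % ABV


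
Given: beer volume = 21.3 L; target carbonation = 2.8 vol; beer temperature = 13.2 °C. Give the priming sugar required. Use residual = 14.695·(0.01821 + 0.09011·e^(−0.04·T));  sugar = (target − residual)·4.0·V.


residual = 14.695·(0.01821 + 0.09011·e^(−0.04·13.2)) = 1.0486
sugar = (2.8 − 1.0486)·4.0·21.3

149.2221 g


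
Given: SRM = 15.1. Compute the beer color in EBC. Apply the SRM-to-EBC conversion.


EBC = SRM · 1.97
EBC = 15.1 · 1.97

29.7470 EBC


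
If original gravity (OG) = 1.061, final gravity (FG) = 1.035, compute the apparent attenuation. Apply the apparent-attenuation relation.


AA = (OG − FG)/(OG − 1) · 100
AA = (1.061 − 1.035)/(1.061 − 1) · 100

42.6230 %


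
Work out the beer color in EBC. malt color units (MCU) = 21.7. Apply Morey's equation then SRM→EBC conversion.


SRM = 1.4922·MCU^0.6859;  EBC = SRM·1.97
SRM = 1.4922·21.7^0.6859 = 12.3170
EBC = 12.3170·1.97

24.2645 EBC


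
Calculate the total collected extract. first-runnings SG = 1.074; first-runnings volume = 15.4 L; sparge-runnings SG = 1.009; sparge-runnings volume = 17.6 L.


total = Σ (SG_i − 1)·1000·V_i
first = (1.074 − 1)·1000·15.4 = 1139.6000
sparge = (1.009 − 1)·1000·17.6 = 158.4000
total = 1139.6000 + 158.4000

1298.0000 gravity·L


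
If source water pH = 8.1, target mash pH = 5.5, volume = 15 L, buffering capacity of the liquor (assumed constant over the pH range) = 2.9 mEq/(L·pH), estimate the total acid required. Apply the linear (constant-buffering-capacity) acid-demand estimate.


acid = buffering capacity · (pH_source − pH_target) · V
acid = 2.9 · (8.1 − 5.5) · 15

113.1000 mEq


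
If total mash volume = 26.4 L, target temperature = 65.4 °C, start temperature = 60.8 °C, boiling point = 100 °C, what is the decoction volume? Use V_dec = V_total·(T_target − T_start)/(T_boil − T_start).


V_dec = 26.4·(65.4 − 60.8)/(100 − 60.8)

3.0980 L


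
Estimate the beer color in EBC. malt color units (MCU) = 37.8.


SRM = 1.4922·MCU^0.6859;  EBC = SRM·1.97
SRM = 1.4922·37.8^0.6859 = 18.0231
EBC = 18.0231·1.97

35.5054 EBC


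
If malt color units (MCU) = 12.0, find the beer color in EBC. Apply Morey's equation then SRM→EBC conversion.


SRM = 1.4922·MCU^0.6859;  EBC = SRM·1.97
SRM = 1.4922·12.0^0.6859 = 8.2042
EBC = 8.2042·1.97

16.1623 EBC


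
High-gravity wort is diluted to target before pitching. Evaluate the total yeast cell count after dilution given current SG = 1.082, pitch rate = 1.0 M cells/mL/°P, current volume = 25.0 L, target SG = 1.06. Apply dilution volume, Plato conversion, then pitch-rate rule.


V_w = V·((SG_c−1)/(SG_t−1)−1);  °P = 259 − 259/SG_t;  cells = rate·(V+V_w)·°P
V_w = 25.0·((1.082−1)/(1.06−1)−1) = 9.1667
V_final = 25.0 + 9.1667 = 34.1667
°P = 259 − 259/1.06 = 14.6604
cells = 1.0·34.1667·14.6604

500.8962 billion cells


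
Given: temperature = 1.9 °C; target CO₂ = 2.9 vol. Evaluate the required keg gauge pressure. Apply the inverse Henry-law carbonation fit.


psi = vols/(0.01821 + 0.09011·e^(−0.04·T)) − 14.695
psi = 2.9/(0.01821 + 0.09011·e^(−0.04·1.9)) − 14.695

13.8131 psi


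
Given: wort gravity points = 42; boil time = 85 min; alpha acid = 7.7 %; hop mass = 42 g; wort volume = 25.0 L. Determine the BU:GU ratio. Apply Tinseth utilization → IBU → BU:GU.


U = 1.65·0.000125^(GP/1000)·(1−e^(−0.04t))/4.15;  IBU = (α/100)·m·U·1000/V;  BU:GU = IBU/GP
U = 1.65·0.000125^(42/1000)·(1−e^(−0.04·85))/4.15 = 0.2635
IBU = (7.7/100)·42·0.2635·1000/25.0 = 34.0851
BU:GU = 34.0851/42

0.8116


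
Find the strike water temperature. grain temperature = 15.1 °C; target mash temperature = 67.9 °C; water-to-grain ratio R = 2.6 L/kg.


T_strike = (0.41/R)·(T_mash − T_grain) + T_mash
T_strike = (0.41/2.6)·(67.9 − 15.1) + 67.9

76.2262 °C


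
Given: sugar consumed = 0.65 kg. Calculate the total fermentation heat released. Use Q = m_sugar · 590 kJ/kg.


Q = 0.65 · 590

383.5000 kJ


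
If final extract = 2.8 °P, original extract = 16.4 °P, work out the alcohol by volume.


SG = 259/(259 − P);  ABV = (OG − FG)·131.25
OG = 259/(259 − 16.4) = 1.0676
FG = 259/(259 − 2.8) = 1.0109
ABV = (1.0676 − 1.0109)·131.25

7.4382 % ABV


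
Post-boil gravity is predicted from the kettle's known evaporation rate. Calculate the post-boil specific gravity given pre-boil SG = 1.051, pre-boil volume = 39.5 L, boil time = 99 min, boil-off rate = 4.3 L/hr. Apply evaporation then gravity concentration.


V_post = V_pre − rate·(t/60);  SG_post = 1 + (SG_pre−1)·V_pre/V_post
V_post = 39.5 − 4.3·(99/60) = 32.4050
SG_post = 1 + (1.051 − 1)·39.5/32.4050

1.0622


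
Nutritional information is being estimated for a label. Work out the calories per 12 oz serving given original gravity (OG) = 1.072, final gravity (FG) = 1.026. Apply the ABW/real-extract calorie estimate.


ABW = (OG−FG)·131.25·0.79/FG;  °P = 259 − 259/SG (for OG→OE and FG→AE);  RE = 0.1808·OE + 0.8192·AE;  Cal = (6.9·ABW + 4·(RE−0.1))·FG·3.55
ABW = (1.072 − 1.026)·131.25·0.79/1.026 = 4.6488
OE = 259 − 259/1.072 = 17.3955 °P
AE = 259 − 259/1.026 = 6.5634 °P
RE = 0.1808·17.3955 + 0.8192·6.5634 = 8.5218 °P
Cal = (6.9·4.6488 + 4·(8.5218−0.1))·1.026·3.55

239.5310 kcal


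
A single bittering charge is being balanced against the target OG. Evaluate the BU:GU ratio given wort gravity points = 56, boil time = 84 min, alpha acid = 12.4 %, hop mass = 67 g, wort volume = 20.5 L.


U = 1.65·0.000125^(GP/1000)·(1−e^(−0.04t))/4.15;  IBU = (α/100)·m·U·1000/V;  BU:GU = IBU/GP
U = 1.65·0.000125^(56/1000)·(1−e^(−0.04·84))/4.15 = 0.2320
IBU = (12.4/100)·67·0.2320·1000/20.5 = 94.0268
BU:GU = 94.0268/56

1.6791


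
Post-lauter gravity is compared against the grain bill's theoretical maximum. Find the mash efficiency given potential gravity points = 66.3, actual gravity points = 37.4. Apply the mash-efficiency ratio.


efficiency = actual / potential × 100
efficiency = 37.4 / 66.3 × 100

56.4103 %


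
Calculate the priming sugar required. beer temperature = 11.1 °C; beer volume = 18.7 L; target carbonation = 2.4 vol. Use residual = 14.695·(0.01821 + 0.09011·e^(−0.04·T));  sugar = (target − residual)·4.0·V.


residual = 14.695·(0.01821 + 0.09011·e^(−0.04·11.1)) = 1.1170
sugar = (2.4 − 1.1170)·4.0·18.7

95.9682 g


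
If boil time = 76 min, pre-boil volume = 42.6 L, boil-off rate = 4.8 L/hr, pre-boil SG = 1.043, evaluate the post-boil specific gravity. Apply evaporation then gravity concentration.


V_post = V_pre − rate·(t/60);  SG_post = 1 + (SG_pre−1)·V_pre/V_post
V_post = 42.6 − 4.8·(76/60) = 36.5200
SG_post = 1 + (1.043 − 1)·42.6/36.5200

1.0502


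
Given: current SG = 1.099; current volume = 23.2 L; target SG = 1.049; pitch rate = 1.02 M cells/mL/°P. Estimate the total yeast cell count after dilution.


V_w = V·((SG_c−1)/(SG_t−1)−1);  °P = 259 − 259/SG_t;  cells = rate·(V+V_w)·°P
V_w = 23.2·((1.099−1)/(1.049−1)−1) = 23.6735
V_final = 23.2 + 23.6735 = 46.8735
°P = 259 − 259/1.049 = 12.0982
cells = 1.02·46.8735·12.0982

578.4258 billion cells


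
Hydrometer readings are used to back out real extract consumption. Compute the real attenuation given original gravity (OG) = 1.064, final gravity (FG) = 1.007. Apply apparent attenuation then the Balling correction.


AA = (OG−FG)/(OG−1)·100;  RA = AA·0.8192
AA = (1.064 − 1.007)/(1.064 − 1)·100 = 89.0625
RA = 89.0625·0.8192

72.9600 %


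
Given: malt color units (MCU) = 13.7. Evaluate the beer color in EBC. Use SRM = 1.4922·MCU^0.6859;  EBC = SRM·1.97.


SRM = 1.4922·13.7^0.6859 = 8.9847
EBC = 8.9847·1.97

17.6999 EBC


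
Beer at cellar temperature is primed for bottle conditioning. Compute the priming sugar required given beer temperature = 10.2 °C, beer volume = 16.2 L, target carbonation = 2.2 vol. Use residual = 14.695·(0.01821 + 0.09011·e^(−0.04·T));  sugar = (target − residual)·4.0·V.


residual = 14.695·(0.01821 + 0.09011·e^(−0.04·10.2)) = 1.1481
sugar = (2.2 − 1.1481)·4.0·16.2

68.1606 g


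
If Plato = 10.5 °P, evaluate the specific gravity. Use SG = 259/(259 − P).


SG = 259/(259 − 10.5)

1.0423


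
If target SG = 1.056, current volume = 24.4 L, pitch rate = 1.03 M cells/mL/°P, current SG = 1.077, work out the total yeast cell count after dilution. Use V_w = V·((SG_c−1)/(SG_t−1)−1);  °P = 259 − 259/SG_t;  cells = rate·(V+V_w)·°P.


V_w = 24.4·((1.077−1)/(1.056−1)−1) = 9.1500
V_final = 24.4 + 9.1500 = 33.5500
°P = 259 − 259/1.056 = 13.7348
cells = 1.03·33.5500·13.7348

474.6283 billion cells


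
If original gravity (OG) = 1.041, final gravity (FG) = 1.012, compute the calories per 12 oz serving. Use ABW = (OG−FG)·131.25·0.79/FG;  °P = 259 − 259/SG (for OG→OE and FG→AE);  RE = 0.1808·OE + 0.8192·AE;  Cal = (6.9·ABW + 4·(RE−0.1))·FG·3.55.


ABW = (1.041 − 1.012)·131.25·0.79/1.012 = 2.9713
OE = 259 − 259/1.041 = 10.2008 °P
AE = 259 − 259/1.012 = 3.0711 °P
RE = 0.1808·10.2008 + 0.8192·3.0711 = 4.3602 °P
Cal = (6.9·2.9713 + 4·(4.3602−0.1))·1.012·3.55

134.8755 kcal


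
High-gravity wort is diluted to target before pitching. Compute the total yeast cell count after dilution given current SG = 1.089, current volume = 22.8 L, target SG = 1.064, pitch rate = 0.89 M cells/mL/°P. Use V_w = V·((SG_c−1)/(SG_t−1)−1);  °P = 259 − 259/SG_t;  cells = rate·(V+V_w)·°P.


V_w = 22.8·((1.089−1)/(1.064−1)−1) = 8.9062
V_final = 22.8 + 8.9062 = 31.7062
°P = 259 − 259/1.064 = 15.5789
cells = 0.89·31.7062·15.5789

439.6155 billion cells


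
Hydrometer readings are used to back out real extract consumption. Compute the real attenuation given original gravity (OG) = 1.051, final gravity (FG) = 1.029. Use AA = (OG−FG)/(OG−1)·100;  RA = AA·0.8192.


AA = (1.051 − 1.029)/(1.051 − 1)·100 = 43.1373
RA = 43.1373·0.8192

35.3380 %


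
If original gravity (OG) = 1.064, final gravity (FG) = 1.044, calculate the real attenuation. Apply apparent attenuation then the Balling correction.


AA = (OG−FG)/(OG−1)·100;  RA = AA·0.8192
AA = (1.064 − 1.044)/(1.064 − 1)·100 = 31.2500
RA = 31.2500·0.8192

25.6000 %


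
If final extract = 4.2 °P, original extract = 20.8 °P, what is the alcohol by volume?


SG = 259/(259 − P);  ABV = (OG − FG)·131.25
OG = 259/(259 − 20.8) = 1.0873
FG = 259/(259 − 4.2) = 1.0165
ABV = (1.0873 − 1.0165)·131.25

9.2975 % ABV


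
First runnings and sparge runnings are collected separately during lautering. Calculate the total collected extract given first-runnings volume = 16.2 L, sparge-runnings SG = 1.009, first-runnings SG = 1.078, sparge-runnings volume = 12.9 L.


total = Σ (SG_i − 1)·1000·V_i
first = (1.078 − 1)·1000·16.2 = 1263.6000
sparge = (1.009 − 1)·1000·12.9 = 116.1000
total = 1263.6000 + 116.1000

1379.7000 gravity·L


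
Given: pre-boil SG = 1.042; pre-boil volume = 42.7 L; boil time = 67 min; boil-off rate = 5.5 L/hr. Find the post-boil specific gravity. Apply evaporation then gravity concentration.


V_post = V_pre − rate·(t/60);  SG_post = 1 + (SG_pre−1)·V_pre/V_post
V_post = 42.7 − 5.5·(67/60) = 36.5583
SG_post = 1 + (1.042 − 1)·42.7/36.5583

1.0491


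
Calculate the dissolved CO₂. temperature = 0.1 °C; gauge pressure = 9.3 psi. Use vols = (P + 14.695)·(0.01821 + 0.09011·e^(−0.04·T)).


vols = (9.3 + 14.695)·(0.01821 + 0.09011·e^(−0.04·0.1))

2.5905 volumes


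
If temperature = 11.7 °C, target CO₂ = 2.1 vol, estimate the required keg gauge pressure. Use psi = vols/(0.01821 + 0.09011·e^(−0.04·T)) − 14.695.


psi = 2.1/(0.01821 + 0.09011·e^(−0.04·11.7)) − 14.695

13.4394 psi


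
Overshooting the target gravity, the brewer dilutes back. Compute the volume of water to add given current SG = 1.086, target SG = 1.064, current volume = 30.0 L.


V_water = V·((SG_curr − 1)/(SG_target − 1) − 1)
V_water = 30.0·((1.086 − 1)/(1.064 − 1) − 1)

10.3125 L


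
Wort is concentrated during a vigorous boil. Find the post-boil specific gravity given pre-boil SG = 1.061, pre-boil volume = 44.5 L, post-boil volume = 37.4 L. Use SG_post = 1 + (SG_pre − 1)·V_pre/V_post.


pts_pre = (1.061 − 1)·1000 = 61.0000
pts_post = 61.0000·44.5/37.4 = 72.5802
SG_post = 1 + 72.5802/1000

1.0726


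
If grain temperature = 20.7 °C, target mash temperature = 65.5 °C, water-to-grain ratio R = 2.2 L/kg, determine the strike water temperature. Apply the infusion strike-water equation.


T_strike = (0.41/R)·(T_mash − T_grain) + T_mash
T_strike = (0.41/2.2)·(65.5 − 20.7) + 65.5

73.8491 °C


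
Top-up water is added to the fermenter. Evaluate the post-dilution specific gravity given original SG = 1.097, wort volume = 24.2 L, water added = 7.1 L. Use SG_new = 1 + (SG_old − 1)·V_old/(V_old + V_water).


pts = (1.097 − 1)·1000·24.2/(24.2 + 7.1) = 74.9968
SG_new = 1 + 74.9968/1000

1.0750


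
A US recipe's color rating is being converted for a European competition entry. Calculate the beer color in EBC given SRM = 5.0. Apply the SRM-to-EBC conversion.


EBC = SRM · 1.97
EBC = 5.0 · 1.97

9.8500 EBC


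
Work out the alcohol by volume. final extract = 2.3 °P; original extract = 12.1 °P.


SG = 259/(259 − P);  ABV = (OG − FG)·131.25
OG = 259/(259 − 12.1) = 1.0490
FG = 259/(259 − 2.3) = 1.0090
ABV = (1.0490 − 1.0090)·131.25

5.2563 % ABV


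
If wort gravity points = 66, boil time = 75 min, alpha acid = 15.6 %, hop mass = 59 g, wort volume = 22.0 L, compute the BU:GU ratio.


U = 1.65·0.000125^(GP/1000)·(1−e^(−0.04t))/4.15;  IBU = (α/100)·m·U·1000/V;  BU:GU = IBU/GP
U = 1.65·0.000125^(66/1000)·(1−e^(−0.04·75))/4.15 = 0.2088
IBU = (15.6/100)·59·0.2088·1000/22.0 = 87.3387
BU:GU = 87.3387/66

1.3233


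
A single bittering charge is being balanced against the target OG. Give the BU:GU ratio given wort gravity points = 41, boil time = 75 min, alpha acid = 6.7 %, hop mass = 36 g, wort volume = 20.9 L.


U = 1.65·0.000125^(GP/1000)·(1−e^(−0.04t))/4.15;  IBU = (α/100)·m·U·1000/V;  BU:GU = IBU/GP
U = 1.65·0.000125^(41/1000)·(1−e^(−0.04·75))/4.15 = 0.2614
IBU = (6.7/100)·36·0.2614·1000/20.9 = 30.1621
BU:GU = 30.1621/41

0.7357


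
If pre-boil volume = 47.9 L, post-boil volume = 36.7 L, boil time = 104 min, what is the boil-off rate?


rate = (V_pre − V_post) / (t_min/60)
rate = (47.9 − 36.7) / (104/60)

6.4615 L/hr


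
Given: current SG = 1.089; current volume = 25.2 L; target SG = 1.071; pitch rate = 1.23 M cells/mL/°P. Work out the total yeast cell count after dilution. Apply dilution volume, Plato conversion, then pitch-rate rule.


V_w = V·((SG_c−1)/(SG_t−1)−1);  °P = 259 − 259/SG_t;  cells = rate·(V+V_w)·°P
V_w = 25.2·((1.089−1)/(1.071−1)−1) = 6.3887
V_final = 25.2 + 6.3887 = 31.5887
°P = 259 − 259/1.071 = 17.1699
cells = 1.23·31.5887·17.1699

667.1231 billion cells


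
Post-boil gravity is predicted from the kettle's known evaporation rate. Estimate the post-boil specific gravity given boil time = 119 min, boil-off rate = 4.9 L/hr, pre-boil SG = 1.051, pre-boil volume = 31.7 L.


V_post = V_pre − rate·(t/60);  SG_post = 1 + (SG_pre−1)·V_pre/V_post
V_post = 31.7 − 4.9·(119/60) = 21.9817
SG_post = 1 + (1.051 − 1)·31.7/21.9817

1.0735


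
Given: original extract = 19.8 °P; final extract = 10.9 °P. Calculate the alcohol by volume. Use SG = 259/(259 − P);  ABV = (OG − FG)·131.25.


OG = 259/(259 − 19.8) = 1.0828
FG = 259/(259 − 10.9) = 1.0439
ABV = (1.0828 − 1.0439)·131.25

5.0980 % ABV


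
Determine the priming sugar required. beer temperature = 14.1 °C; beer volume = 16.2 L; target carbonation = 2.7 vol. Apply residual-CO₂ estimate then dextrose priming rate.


residual = 14.695·(0.01821 + 0.09011·e^(−0.04·T));  sugar = (target − residual)·4.0·V
residual = 14.695·(0.01821 + 0.09011·e^(−0.04·14.1)) = 1.0210
sugar = (2.7 − 1.0210)·4.0·16.2

108.8023 g


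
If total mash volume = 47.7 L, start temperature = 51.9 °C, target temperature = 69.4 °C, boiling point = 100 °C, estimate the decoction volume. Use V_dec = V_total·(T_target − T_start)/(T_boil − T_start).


V_dec = 47.7·(69.4 − 51.9)/(100 − 51.9)

17.3545 L


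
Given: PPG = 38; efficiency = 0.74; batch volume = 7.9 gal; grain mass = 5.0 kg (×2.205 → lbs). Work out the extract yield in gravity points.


points = lbs × PPG × eff / vol
lbs = 5.0 × 2.205 = 11.0250
points = 11.0250 × 38 × 0.74 / 7.9

39.2434 points
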